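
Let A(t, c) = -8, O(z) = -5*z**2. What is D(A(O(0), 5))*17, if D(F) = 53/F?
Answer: -901/8 ≈ -112.63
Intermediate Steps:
D(A(O(0), 5))*17 = (53/(-8))*17 = (53*(-1/8))*17 = -53/8*17 = -901/8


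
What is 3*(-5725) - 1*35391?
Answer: -52566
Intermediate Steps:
3*(-5725) - 1*35391 = -17175 - 35391 = -52566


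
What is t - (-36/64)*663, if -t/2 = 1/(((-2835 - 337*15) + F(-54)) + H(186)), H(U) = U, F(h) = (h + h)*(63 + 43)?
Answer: 7142501/19152 ≈ 372.94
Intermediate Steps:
F(h) = 212*h (F(h) = (2*h)*106 = 212*h)
t = 1/9576 (t = -2/(((-2835 - 337*15) + 212*(-54)) + 186) = -2/(((-2835 - 5055) - 11448) + 186) = -2/((-7890 - 11448) + 186) = -2/(-19338 + 186) = -2/(-19152) = -2*(-1/19152) = 1/9576 ≈ 0.00010443)
t - (-36/64)*663 = 1/9576 - (-36/64)*663 = 1/9576 - (-36*1/64)*663 = 1/9576 - (-9)*663/16 = 1/9576 - 1*(-5967/16) = 1/9576 + 5967/16 = 7142501/19152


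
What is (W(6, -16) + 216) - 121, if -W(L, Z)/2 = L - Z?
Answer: 51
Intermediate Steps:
W(L, Z) = -2*L + 2*Z (W(L, Z) = -2*(L - Z) = -2*L + 2*Z)
(W(6, -16) + 216) - 121 = ((-2*6 + 2*(-16)) + 216) - 121 = ((-12 - 32) + 216) - 121 = (-44 + 216) - 121 = 172 - 121 = 51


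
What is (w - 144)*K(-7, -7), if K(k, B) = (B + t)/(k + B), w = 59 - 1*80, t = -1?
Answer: -660/7 ≈ -94.286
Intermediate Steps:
w = -21 (w = 59 - 80 = -21)
K(k, B) = (-1 + B)/(B + k) (K(k, B) = (B - 1)/(k + B) = (-1 + B)/(B + k))
(w - 144)*K(-7, -7) = (-21 - 144)*((-1 - 7)/(-7 - 7)) = -165*(-8)/(-14) = -(-165)*(-8)/14 = -165*4/7 = -660/7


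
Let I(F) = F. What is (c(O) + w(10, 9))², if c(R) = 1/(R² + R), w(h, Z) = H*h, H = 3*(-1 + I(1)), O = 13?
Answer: 1/33124 ≈ 3.0190e-5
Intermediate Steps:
H = 0 (H = 3*(-1 + 1) = 3*0 = 0)
w(h, Z) = 0 (w(h, Z) = 0*h = 0)
c(R) = 1/(R + R²)
(c(O) + w(10, 9))² = (1/(13*(1 + 13)) + 0)² = ((1/13)/14 + 0)² = ((1/13)*(1/14) + 0)² = (1/182 + 0)² = (1/182)² = 1/33124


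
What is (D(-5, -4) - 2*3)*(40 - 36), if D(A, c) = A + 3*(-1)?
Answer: -56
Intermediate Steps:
D(A, c) = -3 + A (D(A, c) = A - 3 = -3 + A)
(D(-5, -4) - 2*3)*(40 - 36) = ((-3 - 5) - 2*3)*(40 - 36) = (-8 - 6)*4 = -14*4 = -56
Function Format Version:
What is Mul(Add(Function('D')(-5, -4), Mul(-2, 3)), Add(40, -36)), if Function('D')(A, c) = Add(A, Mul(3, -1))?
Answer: -56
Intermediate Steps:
Function('D')(A, c) = Add(-3, A) (Function('D')(A, c) = Add(A, -3) = Add(-3, A))
Mul(Add(Function('D')(-5, -4), Mul(-2, 3)), Add(40, -36)) = Mul(Add(Add(-3, -5), Mul(-2, 3)), Add(40, -36)) = Mul(Add(-8, -6), 4) = Mul(-14, 4) = -56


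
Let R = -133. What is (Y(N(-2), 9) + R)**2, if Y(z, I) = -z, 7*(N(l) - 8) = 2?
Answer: 978121/49 ≈ 19962.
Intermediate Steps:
N(l) = 58/7 (N(l) = 8 + (1/7)*2 = 8 + 2/7 = 58/7)
(Y(N(-2), 9) + R)**2 = (-1*58/7 - 133)**2 = (-58/7 - 133)**2 = (-989/7)**2 = 978121/49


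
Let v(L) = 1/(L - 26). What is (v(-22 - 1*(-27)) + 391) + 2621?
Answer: 63251/21 ≈ 3012.0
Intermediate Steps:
v(L) = 1/(-26 + L)
(v(-22 - 1*(-27)) + 391) + 2621 = (1/(-26 + (-22 - 1*(-27))) + 391) + 2621 = (1/(-26 + (-22 + 27)) + 391) + 2621 = (1/(-26 + 5) + 391) + 2621 = (1/(-21) + 391) + 2621 = (-1/21 + 391) + 2621 = 8210/21 + 2621 = 63251/21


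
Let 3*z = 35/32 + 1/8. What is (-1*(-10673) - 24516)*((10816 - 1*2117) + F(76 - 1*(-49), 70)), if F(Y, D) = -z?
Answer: -3853268265/32 ≈ -1.2041e+8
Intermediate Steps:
z = 13/32 (z = (35/32 + 1/8)/3 = (35*(1/32) + 1*(⅛))/3 = (35/32 + ⅛)/3 = (⅓)*(39/32) = 13/32 ≈ 0.40625)
F(Y, D) = -13/32 (F(Y, D) = -1*13/32 = -13/32)
(-1*(-10673) - 24516)*((10816 - 1*2117) + F(76 - 1*(-49), 70)) = (-1*(-10673) - 24516)*((10816 - 1*2117) - 13/32) = (10673 - 24516)*((10816 - 2117) - 13/32) = -13843*(8699 - 13/32) = -13843*278355/32 = -3853268265/32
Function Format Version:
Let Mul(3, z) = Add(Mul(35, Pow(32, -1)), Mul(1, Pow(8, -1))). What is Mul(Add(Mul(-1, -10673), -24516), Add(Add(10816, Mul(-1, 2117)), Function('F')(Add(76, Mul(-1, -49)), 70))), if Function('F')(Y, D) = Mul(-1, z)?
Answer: Rational(-3853268265, 32) ≈ -1.2041e+8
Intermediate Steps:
z = Rational(13, 32) (z = Mul(Rational(1, 3), Add(Mul(35, Pow(32, -1)), Mul(1, Pow(8, -1)))) = Mul(Rational(1, 3), Add(Mul(35, Rational(1, 32)), Mul(1, Rational(1, 8)))) = Mul(Rational(1, 3), Add(Rational(35, 32), Rational(1, 8))) = Mul(Rational(1, 3), Rational(39, 32)) = Rational(13, 32) ≈ 0.40625)
Function('F')(Y, D) = Rational(-13, 32) (Function('F')(Y, D) = Mul(-1, Rational(13, 32)) = Rational(-13, 32))
Mul(Add(Mul(-1, -10673), -24516), Add(Add(10816, Mul(-1, 2117)), Function('F')(Add(76, Mul(-1, -49)), 70))) = Mul(Add(Mul(-1, -10673), -24516), Add(Add(10816, Mul(-1, 2117)), Rational(-13, 32))) = Mul(Add(10673, -24516), Add(Add(10816, -2117), Rational(-13, 32))) = Mul(-13843, Add(8699, Rational(-13, 32))) = Mul(-13843, Rational(278355, 32)) = Rational(-3853268265, 32)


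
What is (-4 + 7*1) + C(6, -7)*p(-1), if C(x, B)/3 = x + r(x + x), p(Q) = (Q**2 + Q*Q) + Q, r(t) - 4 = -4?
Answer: 21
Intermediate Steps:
r(t) = 0 (r(t) = 4 - 4 = 0)
p(Q) = Q + 2*Q**2 (p(Q) = (Q**2 + Q**2) + Q = 2*Q**2 + Q = Q + 2*Q**2)
C(x, B) = 3*x (C(x, B) = 3*(x + 0) = 3*x)
(-4 + 7*1) + C(6, -7)*p(-1) = (-4 + 7*1) + (3*6)*(-(1 + 2*(-1))) = (-4 + 7) + 18*(-(1 - 2)) = 3 + 18*(-1*(-1)) = 3 + 18*1 = 3 + 18 = 21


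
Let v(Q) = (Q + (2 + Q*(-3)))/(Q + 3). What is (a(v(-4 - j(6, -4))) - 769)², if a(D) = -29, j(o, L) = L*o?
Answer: 636804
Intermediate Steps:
v(Q) = (2 - 2*Q)/(3 + Q) (v(Q) = (Q + (2 - 3*Q))/(3 + Q) = (2 - 2*Q)/(3 + Q))
(a(v(-4 - j(6, -4))) - 769)² = (-29 - 769)² = (-798)² = 636804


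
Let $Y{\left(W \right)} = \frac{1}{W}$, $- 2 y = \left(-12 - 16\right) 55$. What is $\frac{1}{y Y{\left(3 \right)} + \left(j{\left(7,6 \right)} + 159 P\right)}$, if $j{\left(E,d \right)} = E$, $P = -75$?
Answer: $- \frac{3}{34984} \approx -8.5754 \cdot 10^{-5}$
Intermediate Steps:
$y = 770$ ($y = - \frac{\left(-12 - 16\right) 55}{2} = - \frac{\left(-28\right) 55}{2} = \left(- \frac{1}{2}\right) \left(-1540\right) = 770$)
$\frac{1}{y Y{\left(3 \right)} + \left(j{\left(7,6 \right)} + 159 P\right)} = \frac{1}{\frac{770}{3} + \left(7 + 159 \left(-75\right)\right)} = \frac{1}{770 \cdot \frac{1}{3} + \left(7 - 11925\right)} = \frac{1}{\frac{770}{3} - 11918} = \frac{1}{- \frac{34984}{3}} = - \frac{3}{34984}$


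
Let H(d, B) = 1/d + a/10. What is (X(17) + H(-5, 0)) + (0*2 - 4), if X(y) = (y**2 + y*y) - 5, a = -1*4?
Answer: 2842/5 ≈ 568.40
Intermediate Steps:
a = -4
H(d, B) = -2/5 + 1/d (H(d, B) = 1/d - 4/10 = 1/d - 4*1/10 = 1/d - 2/5 = -2/5 + 1/d)
X(y) = -5 + 2*y**2 (X(y) = (y**2 + y**2) - 5 = 2*y**2 - 5 = -5 + 2*y**2)
(X(17) + H(-5, 0)) + (0*2 - 4) = ((-5 + 2*17**2) + (-2/5 + 1/(-5))) + (0*2 - 4) = ((-5 + 2*289) + (-2/5 - 1/5)) + (0 - 4) = ((-5 + 578) - 3/5) - 4 = (573 - 3/5) - 4 = 2862/5 - 4 = 2842/5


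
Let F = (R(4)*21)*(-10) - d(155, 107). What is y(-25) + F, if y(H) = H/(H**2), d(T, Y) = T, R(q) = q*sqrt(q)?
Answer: -45876/25 ≈ -1835.0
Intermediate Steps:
R(q) = q**(3/2)
y(H) = 1/H (y(H) = H/H**2 = 1/H)
F = -1835 (F = (4**(3/2)*21)*(-10) - 1*155 = (8*21)*(-10) - 155 = 168*(-10) - 155 = -1680 - 155 = -1835)
y(-25) + F = 1/(-25) - 1835 = -1/25 - 1835 = -45876/25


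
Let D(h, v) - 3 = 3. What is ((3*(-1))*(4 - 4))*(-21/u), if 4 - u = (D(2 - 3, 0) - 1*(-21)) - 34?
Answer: 0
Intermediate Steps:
D(h, v) = 6 (D(h, v) = 3 + 3 = 6)
u = 11 (u = 4 - ((6 - 1*(-21)) - 34) = 4 - ((6 + 21) - 34) = 4 - (27 - 34) = 4 - 1*(-7) = 4 + 7 = 11)
((3*(-1))*(4 - 4))*(-21/u) = ((3*(-1))*(4 - 4))*(-21/11) = (-3*0)*(-21*1/11) = 0*(-21/11) = 0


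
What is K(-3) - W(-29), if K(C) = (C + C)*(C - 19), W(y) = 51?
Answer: 81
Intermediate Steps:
K(C) = 2*C*(-19 + C) (K(C) = (2*C)*(-19 + C) = 2*C*(-19 + C))
K(-3) - W(-29) = 2*(-3)*(-19 - 3) - 1*51 = 2*(-3)*(-22) - 51 = 132 - 51 = 81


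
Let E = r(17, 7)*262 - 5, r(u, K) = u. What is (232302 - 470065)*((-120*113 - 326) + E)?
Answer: 2243769431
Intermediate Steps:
E = 4449 (E = 17*262 - 5 = 4454 - 5 = 4449)
(232302 - 470065)*((-120*113 - 326) + E) = (232302 - 470065)*((-120*113 - 326) + 4449) = -237763*((-13560 - 326) + 4449) = -237763*(-13886 + 4449) = -237763*(-9437) = 2243769431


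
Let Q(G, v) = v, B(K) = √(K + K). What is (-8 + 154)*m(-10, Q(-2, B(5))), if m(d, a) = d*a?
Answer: -1460*√10 ≈ -4616.9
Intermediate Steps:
B(K) = √2*√K (B(K) = √(2*K) = √2*√K)
m(d, a) = a*d
(-8 + 154)*m(-10, Q(-2, B(5))) = (-8 + 154)*((√2*√5)*(-10)) = 146*(√10*(-10)) = 146*(-10*√10) = -1460*√10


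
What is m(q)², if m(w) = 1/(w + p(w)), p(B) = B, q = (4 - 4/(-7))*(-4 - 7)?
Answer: 49/495616 ≈ 9.8867e-5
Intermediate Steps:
q = -352/7 (q = (4 - 4*(-⅐))*(-11) = (4 + 4/7)*(-11) = (32/7)*(-11) = -352/7 ≈ -50.286)
m(w) = 1/(2*w) (m(w) = 1/(w + w) = 1/(2*w))
m(q)² = (1/(2*(-352/7)))² = ((½)*(-7/352))² = (-7/704)² = 49/495616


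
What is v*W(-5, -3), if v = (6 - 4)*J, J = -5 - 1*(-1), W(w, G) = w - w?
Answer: 0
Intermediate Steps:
W(w, G) = 0
J = -4 (J = -5 + 1 = -4)
v = -8 (v = (6 - 4)*(-4) = 2*(-4) = -8)
v*W(-5, -3) = -8*0 = 0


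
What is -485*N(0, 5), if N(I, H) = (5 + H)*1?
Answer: -4850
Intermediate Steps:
N(I, H) = 5 + H
-485*N(0, 5) = -485*(5 + 5) = -485*10 = -4850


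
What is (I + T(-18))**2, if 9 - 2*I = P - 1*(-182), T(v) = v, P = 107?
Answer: 24964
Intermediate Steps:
I = -140 (I = 9/2 - (107 - 1*(-182))/2 = 9/2 - (107 + 182)/2 = 9/2 - 1/2*289 = 9/2 - 289/2 = -140)
(I + T(-18))**2 = (-140 - 18)**2 = (-158)**2 = 24964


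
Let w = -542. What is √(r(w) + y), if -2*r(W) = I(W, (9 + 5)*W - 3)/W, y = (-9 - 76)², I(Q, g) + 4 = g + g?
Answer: √2118329494/542 ≈ 84.918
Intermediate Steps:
I(Q, g) = -4 + 2*g (I(Q, g) = -4 + (g + g) = -4 + 2*g)
y = 7225 (y = (-85)² = 7225)
r(W) = -(-10 + 28*W)/(2*W) (r(W) = -(-4 + 2*((9 + 5)*W - 3))/(2*W) = -(-4 + 2*(14*W - 3))/(2*W) = -(-4 + 2*(-3 + 14*W))/(2*W) = -(-4 + (-6 + 28*W))/(2*W) = -(-10 + 28*W)/(2*W))
√(r(w) + y) = √((-14 + 5/(-542)) + 7225) = √((-14 + 5*(-1/542)) + 7225) = √((-14 - 5/542) + 7225) = √(-7593/542 + 7225) = √(3908357/542) = √2118329494/542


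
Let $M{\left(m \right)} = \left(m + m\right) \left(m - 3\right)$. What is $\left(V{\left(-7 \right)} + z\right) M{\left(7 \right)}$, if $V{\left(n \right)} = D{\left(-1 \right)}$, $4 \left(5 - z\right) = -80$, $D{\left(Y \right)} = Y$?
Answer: $1344$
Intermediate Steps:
$z = 25$ ($z = 5 - -20 = 5 + 20 = 25$)
$V{\left(n \right)} = -1$
$M{\left(m \right)} = 2 m \left(-3 + m\right)$
$\left(V{\left(-7 \right)} + z\right) M{\left(7 \right)} = \left(-1 + 25\right) 2 \cdot 7 \left(-3 + 7\right) = 24 \cdot 2 \cdot 7 \cdot 4 = 24 \cdot 56 = 1344$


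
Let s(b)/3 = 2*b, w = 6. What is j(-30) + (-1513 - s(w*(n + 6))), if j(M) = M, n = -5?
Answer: -1579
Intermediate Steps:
s(b) = 6*b (s(b) = 3*(2*b) = 6*b)
j(-30) + (-1513 - s(w*(n + 6))) = -30 + (-1513 - 6*6*(-5 + 6)) = -30 + (-1513 - 6*6*1) = -30 + (-1513 - 6*6) = -30 + (-1513 - 1*36) = -30 + (-1513 - 36) = -30 - 1549 = -1579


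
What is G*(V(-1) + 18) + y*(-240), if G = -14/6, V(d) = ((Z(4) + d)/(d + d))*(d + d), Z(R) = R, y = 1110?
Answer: -266449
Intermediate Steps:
V(d) = 4 + d (V(d) = ((4 + d)/(d + d))*(d + d) = ((4 + d)/((2*d)))*(2*d) = ((4 + d)*(1/(2*d)))*(2*d) = ((4 + d)/(2*d))*(2*d) = 4 + d)
G = -7/3 (G = -14*⅙ = -7/3 ≈ -2.3333)
G*(V(-1) + 18) + y*(-240) = -7*((4 - 1) + 18)/3 + 1110*(-240) = -7*(3 + 18)/3 - 266400 = -7/3*21 - 266400 = -49 - 266400 = -266449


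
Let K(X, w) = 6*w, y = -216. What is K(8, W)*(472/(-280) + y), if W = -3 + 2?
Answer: 45714/35 ≈ 1306.1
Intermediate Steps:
W = -1
K(8, W)*(472/(-280) + y) = (6*(-1))*(472/(-280) - 216) = -6*(472*(-1/280) - 216) = -6*(-59/35 - 216) = -6*(-7619/35) = 45714/35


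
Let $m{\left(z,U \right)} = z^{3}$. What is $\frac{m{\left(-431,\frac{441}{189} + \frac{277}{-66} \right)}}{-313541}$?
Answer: $\frac{80062991}{313541} \approx 255.35$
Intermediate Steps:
$\frac{m{\left(-431,\frac{441}{189} + \frac{277}{-66} \right)}}{-313541} = \frac{\left(-431\right)^{3}}{-313541} = \left(-80062991\right) \left(- \frac{1}{313541}\right) = \frac{80062991}{313541}$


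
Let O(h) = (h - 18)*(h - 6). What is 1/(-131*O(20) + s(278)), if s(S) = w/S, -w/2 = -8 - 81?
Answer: -139/509763 ≈ -0.00027268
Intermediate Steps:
w = 178 (w = -2*(-8 - 81) = -2*(-89) = 178)
O(h) = (-18 + h)*(-6 + h)
s(S) = 178/S
1/(-131*O(20) + s(278)) = 1/(-131*(108 + 20**2 - 24*20) + 178/278) = 1/(-131*(108 + 400 - 480) + 178*(1/278)) = 1/(-131*28 + 89/139) = 1/(-3668 + 89/139) = 1/(-509763/139) = -139/509763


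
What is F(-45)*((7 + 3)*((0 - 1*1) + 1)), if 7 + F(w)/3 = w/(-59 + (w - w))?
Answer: 0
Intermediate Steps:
F(w) = -21 - 3*w/59 (F(w) = -21 + 3*(w/(-59 + (w - w))) = -21 + 3*(w/(-59 + 0)) = -21 + 3*(w/(-59)) = -21 + 3*(-w/59) = -21 - 3*w/59)
F(-45)*((7 + 3)*((0 - 1*1) + 1)) = (-21 - 3/59*(-45))*((7 + 3)*((0 - 1*1) + 1)) = (-21 + 135/59)*(10*((0 - 1) + 1)) = -11040*(-1 + 1)/59 = -11040*0/59 = -1104/59*0 = 0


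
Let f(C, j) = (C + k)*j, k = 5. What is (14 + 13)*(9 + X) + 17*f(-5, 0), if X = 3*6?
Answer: 729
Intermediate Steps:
X = 18
f(C, j) = j*(5 + C) (f(C, j) = (C + 5)*j = (5 + C)*j = j*(5 + C))
(14 + 13)*(9 + X) + 17*f(-5, 0) = (14 + 13)*(9 + 18) + 17*(0*(5 - 5)) = 27*27 + 17*(0*0) = 729 + 17*0 = 729 + 0 = 729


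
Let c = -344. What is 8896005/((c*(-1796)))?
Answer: 8896005/617824 ≈ 14.399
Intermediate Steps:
8896005/((c*(-1796))) = 8896005/((-344*(-1796))) = 8896005/617824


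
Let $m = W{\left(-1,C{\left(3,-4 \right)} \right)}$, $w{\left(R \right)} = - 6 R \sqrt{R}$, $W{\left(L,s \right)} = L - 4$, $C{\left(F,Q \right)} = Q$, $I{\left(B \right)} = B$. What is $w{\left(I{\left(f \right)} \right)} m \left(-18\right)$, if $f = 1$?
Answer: $-540$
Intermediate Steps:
$W{\left(L,s \right)} = -4 + L$ ($W{\left(L,s \right)} = L - 4 = -4 + L$)
$w{\left(R \right)} = - 6 R^{\frac{3}{2}}$
$m = -5$ ($m = -4 - 1 = -5$)
$w{\left(I{\left(f \right)} \right)} m \left(-18\right) = - 6 \cdot 1^{\frac{3}{2}} \left(-5\right) \left(-18\right) = \left(-6\right) 1 \left(-5\right) \left(-18\right) = \left(-6\right) \left(-5\right) \left(-18\right) = 30 \left(-18\right) = -540$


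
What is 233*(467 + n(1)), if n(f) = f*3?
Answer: 109510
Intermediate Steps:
n(f) = 3*f
233*(467 + n(1)) = 233*(467 + 3*1) = 233*(467 + 3) = 233*470 = 109510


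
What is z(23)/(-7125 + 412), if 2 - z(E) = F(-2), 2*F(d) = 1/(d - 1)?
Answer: -13/40278 ≈ -0.00032276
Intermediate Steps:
F(d) = 1/(2*(-1 + d)) (F(d) = 1/(2*(d - 1)) = 1/(2*(-1 + d)))
z(E) = 13/6 (z(E) = 2 - 1/(2*(-1 - 2)) = 2 - 1/(2*(-3)) = 2 - (-1)/(2*3) = 2 - 1*(-⅙) = 2 + ⅙ = 13/6)
z(23)/(-7125 + 412) = (13/6)/(-7125 + 412) = (13/6)/(-6713) = -1/6713*13/6 = -13/40278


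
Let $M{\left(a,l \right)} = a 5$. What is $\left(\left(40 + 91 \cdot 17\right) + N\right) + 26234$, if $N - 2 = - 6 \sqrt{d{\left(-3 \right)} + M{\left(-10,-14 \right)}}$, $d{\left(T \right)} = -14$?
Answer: $27823 - 48 i \approx 27823.0 - 48.0 i$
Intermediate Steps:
$M{\left(a,l \right)} = 5 a$
$N = 2 - 48 i$ ($N = 2 - 6 \sqrt{-14 + 5 \left(-10\right)} = 2 - 6 \sqrt{-14 - 50} = 2 - 6 \sqrt{-64} = 2 - 6 \cdot 8 i = 2 - 48 i \approx 2.0 - 48.0 i$)
$\left(\left(40 + 91 \cdot 17\right) + N\right) + 26234 = \left(\left(40 + 91 \cdot 17\right) + \left(2 - 48 i\right)\right) + 26234 = \left(\left(40 + 1547\right) + \left(2 - 48 i\right)\right) + 26234 = \left(1587 + \left(2 - 48 i\right)\right) + 26234 = \left(1589 - 48 i\right) + 26234 = 27823 - 48 i$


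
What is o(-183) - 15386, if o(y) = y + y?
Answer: -15752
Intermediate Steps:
o(y) = 2*y
o(-183) - 15386 = 2*(-183) - 15386 = -366 - 15386 = -15752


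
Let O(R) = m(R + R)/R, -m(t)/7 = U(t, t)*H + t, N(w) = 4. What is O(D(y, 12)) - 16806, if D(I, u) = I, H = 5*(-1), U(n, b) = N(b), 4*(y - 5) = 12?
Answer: -33605/2 ≈ -16803.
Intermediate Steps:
y = 8 (y = 5 + (¼)*12 = 5 + 3 = 8)
U(n, b) = 4
H = -5
m(t) = 140 - 7*t (m(t) = -7*(4*(-5) + t) = -7*(-20 + t) = 140 - 7*t)
O(R) = (140 - 14*R)/R (O(R) = (140 - 7*(R + R))/R = (140 - 14*R)/R)
O(D(y, 12)) - 16806 = (-14 + 140/8) - 16806 = (-14 + 140*(⅛)) - 16806 = (-14 + 35/2) - 16806 = 7/2 - 16806 = -33605/2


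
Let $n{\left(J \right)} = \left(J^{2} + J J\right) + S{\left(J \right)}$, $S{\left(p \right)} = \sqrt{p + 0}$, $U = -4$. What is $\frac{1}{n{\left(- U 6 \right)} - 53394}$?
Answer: $- \frac{8707}{454871090} - \frac{\sqrt{6}}{1364613270} \approx -1.9143 \cdot 10^{-5}$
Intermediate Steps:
$S{\left(p \right)} = \sqrt{p}$
$n{\left(J \right)} = \sqrt{J} + 2 J^{2}$ ($n{\left(J \right)} = \left(J^{2} + J J\right) + \sqrt{J} = \left(J^{2} + J^{2}\right) + \sqrt{J} = 2 J^{2} + \sqrt{J} = \sqrt{J} + 2 J^{2}$)
$\frac{1}{n{\left(- U 6 \right)} - 53394} = \frac{1}{\left(\sqrt{\left(-1\right) \left(-4\right) 6} + 2 \left(\left(-1\right) \left(-4\right) 6\right)^{2}\right) - 53394} = \frac{1}{\left(\sqrt{4 \cdot 6} + 2 \left(4 \cdot 6\right)^{2}\right) - 53394} = \frac{1}{\left(\sqrt{24} + 2 \cdot 24^{2}\right) - 53394} = \frac{1}{\left(2 \sqrt{6} + 2 \cdot 576\right) - 53394} = \frac{1}{\left(2 \sqrt{6} + 1152\right) - 53394} = \frac{1}{\left(1152 + 2 \sqrt{6}\right) - 53394} = \frac{1}{-52242 + 2 \sqrt{6}}$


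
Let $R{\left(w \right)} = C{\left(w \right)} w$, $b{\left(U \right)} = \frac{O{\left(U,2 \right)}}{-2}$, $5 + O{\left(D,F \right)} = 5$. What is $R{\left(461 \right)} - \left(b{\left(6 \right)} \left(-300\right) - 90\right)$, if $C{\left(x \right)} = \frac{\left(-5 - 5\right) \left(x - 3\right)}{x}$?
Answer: $-4490$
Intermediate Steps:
$O{\left(D,F \right)} = 0$ ($O{\left(D,F \right)} = -5 + 5 = 0$)
$b{\left(U \right)} = 0$ ($b{\left(U \right)} = \frac{0}{-2} = 0 \left(- \frac{1}{2}\right) = 0$)
$C{\left(x \right)} = \frac{30 - 10 x}{x}$ ($C{\left(x \right)} = \frac{\left(-10\right) \left(-3 + x\right)}{x} = \frac{30 - 10 x}{x}$)
$R{\left(w \right)} = w \left(-10 + \frac{30}{w}\right)$ ($R{\left(w \right)} = \left(-10 + \frac{30}{w}\right) w = w \left(-10 + \frac{30}{w}\right)$)
$R{\left(461 \right)} - \left(b{\left(6 \right)} \left(-300\right) - 90\right) = \left(30 - 4610\right) - \left(0 \left(-300\right) - 90\right) = \left(30 - 4610\right) - \left(0 - 90\right) = -4580 - -90 = -4580 + 90 = -4490$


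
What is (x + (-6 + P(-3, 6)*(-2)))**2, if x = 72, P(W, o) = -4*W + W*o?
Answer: 6084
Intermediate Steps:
(x + (-6 + P(-3, 6)*(-2)))**2 = (72 + (-6 - 3*(-4 + 6)*(-2)))**2 = (72 + (-6 - 3*2*(-2)))**2 = (72 + (-6 - 6*(-2)))**2 = (72 + (-6 + 12))**2 = (72 + 6)**2 = 78**2 = 6084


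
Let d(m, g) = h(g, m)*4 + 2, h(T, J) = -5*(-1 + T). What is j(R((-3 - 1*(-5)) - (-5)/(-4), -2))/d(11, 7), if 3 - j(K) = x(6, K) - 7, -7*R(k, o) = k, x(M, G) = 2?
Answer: -4/59 ≈ -0.067797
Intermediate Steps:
R(k, o) = -k/7
j(K) = 8 (j(K) = 3 - (2 - 7) = 3 - 1*(-5) = 3 + 5 = 8)
h(T, J) = 5 - 5*T
d(m, g) = 22 - 20*g (d(m, g) = (5 - 5*g)*4 + 2 = (20 - 20*g) + 2 = 22 - 20*g)
j(R((-3 - 1*(-5)) - (-5)/(-4), -2))/d(11, 7) = 8/(22 - 20*7) = 8/(22 - 140) = 8/(-118) = 8*(-1/118) = -4/59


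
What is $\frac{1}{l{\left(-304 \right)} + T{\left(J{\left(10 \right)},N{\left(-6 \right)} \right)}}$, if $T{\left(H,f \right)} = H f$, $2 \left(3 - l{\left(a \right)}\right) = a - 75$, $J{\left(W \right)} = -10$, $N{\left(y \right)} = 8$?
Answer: $\frac{2}{225} \approx 0.0088889$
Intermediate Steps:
$l{\left(a \right)} = \frac{81}{2} - \frac{a}{2}$ ($l{\left(a \right)} = 3 - \frac{a - 75}{2} = 3 - \frac{-75 + a}{2} = 3 - \left(- \frac{75}{2} + \frac{a}{2}\right) = \frac{81}{2} - \frac{a}{2}$)
$\frac{1}{l{\left(-304 \right)} + T{\left(J{\left(10 \right)},N{\left(-6 \right)} \right)}} = \frac{1}{\left(\frac{81}{2} - -152\right) - 80} = \frac{1}{\left(\frac{81}{2} + 152\right) - 80} = \frac{1}{\frac{385}{2} - 80} = \frac{1}{\frac{225}{2}} = \frac{2}{225}$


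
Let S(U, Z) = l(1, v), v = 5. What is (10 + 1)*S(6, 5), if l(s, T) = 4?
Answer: 44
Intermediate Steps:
S(U, Z) = 4
(10 + 1)*S(6, 5) = (10 + 1)*4 = 11*4 = 44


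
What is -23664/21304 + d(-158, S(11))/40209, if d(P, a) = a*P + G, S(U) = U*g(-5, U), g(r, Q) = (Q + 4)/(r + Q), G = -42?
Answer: -130620803/107076567 ≈ -1.2199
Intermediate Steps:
g(r, Q) = (4 + Q)/(Q + r)
S(U) = U*(4 + U)/(-5 + U) (S(U) = U*((4 + U)/(U - 5)) = U*((4 + U)/(-5 + U)) = U*(4 + U)/(-5 + U))
d(P, a) = -42 + P*a (d(P, a) = a*P - 42 = P*a - 42 = -42 + P*a)
-23664/21304 + d(-158, S(11))/40209 = -23664/21304 + (-42 - 1738*(4 + 11)/(-5 + 11))/40209 = -23664*1/21304 + (-42 - 1738*15/6)*(1/40209) = -2958/2663 + (-42 - 1738*15/6)*(1/40209) = -2958/2663 + (-42 - 158*55/2)*(1/40209) = -2958/2663 + (-42 - 4345)*(1/40209) = -2958/2663 - 4387*1/40209 = -2958/2663 - 4387/40209 = -130620803/107076567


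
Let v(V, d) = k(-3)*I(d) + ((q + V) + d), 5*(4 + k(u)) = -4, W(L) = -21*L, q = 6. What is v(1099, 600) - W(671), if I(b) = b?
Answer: 12916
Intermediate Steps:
k(u) = -24/5 (k(u) = -4 + (⅕)*(-4) = -4 - ⅘ = -24/5)
v(V, d) = 6 + V - 19*d/5 (v(V, d) = -24*d/5 + ((6 + V) + d) = -24*d/5 + (6 + V + d) = 6 + V - 19*d/5)
v(1099, 600) - W(671) = (6 + 1099 - 19/5*600) - (-21)*671 = (6 + 1099 - 2280) - 1*(-14091) = -1175 + 14091 = 12916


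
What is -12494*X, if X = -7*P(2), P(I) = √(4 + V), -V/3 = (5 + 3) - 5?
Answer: 87458*I*√5 ≈ 1.9556e+5*I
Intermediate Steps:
V = -9 (V = -3*((5 + 3) - 5) = -3*(8 - 5) = -3*3 = -9)
P(I) = I*√5 (P(I) = √(4 - 9) = √(-5) = I*√5)
X = -7*I*√5 ≈ -15.652*I
-12494*X = -(-87458)*I*√5 = 87458*I*√5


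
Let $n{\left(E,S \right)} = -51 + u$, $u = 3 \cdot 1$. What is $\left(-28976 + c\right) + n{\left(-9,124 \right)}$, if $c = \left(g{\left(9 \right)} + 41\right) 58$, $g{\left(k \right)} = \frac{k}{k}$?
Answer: $-26588$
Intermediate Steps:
$g{\left(k \right)} = 1$
$u = 3$
$n{\left(E,S \right)} = -48$ ($n{\left(E,S \right)} = -51 + 3 = -48$)
$c = 2436$ ($c = \left(1 + 41\right) 58 = 42 \cdot 58 = 2436$)
$\left(-28976 + c\right) + n{\left(-9,124 \right)} = \left(-28976 + 2436\right) - 48 = -26540 - 48 = -26588$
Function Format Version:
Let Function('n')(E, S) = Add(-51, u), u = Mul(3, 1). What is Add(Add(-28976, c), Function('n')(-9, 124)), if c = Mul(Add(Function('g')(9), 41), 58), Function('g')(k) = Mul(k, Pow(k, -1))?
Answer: -26588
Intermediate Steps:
Function('g')(k) = 1
u = 3
Function('n')(E, S) = -48 (Function('n')(E, S) = Add(-51, 3) = -48)
c = 2436 (c = Mul(Add(1, 41), 58) = Mul(42, 58) = 2436)
Add(Add(-28976, c), Function('n')(-9, 124)) = Add(Add(-28976, 2436), -48) = Add(-26540, -48) = -26588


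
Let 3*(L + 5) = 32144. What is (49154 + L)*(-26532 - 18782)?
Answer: -8137986574/3 ≈ -2.7127e+9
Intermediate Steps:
L = 32129/3 (L = -5 + (1/3)*32144 = -5 + 32144/3 = 32129/3 ≈ 10710.)
(49154 + L)*(-26532 - 18782) = (49154 + 32129/3)*(-26532 - 18782) = (179591/3)*(-45314) = -8137986574/3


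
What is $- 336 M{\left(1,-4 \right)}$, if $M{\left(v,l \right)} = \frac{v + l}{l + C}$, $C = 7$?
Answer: $336$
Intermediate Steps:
$M{\left(v,l \right)} = \frac{l + v}{7 + l}$ ($M{\left(v,l \right)} = \frac{v + l}{l + 7} = \frac{l + v}{7 + l}$)
$- 336 M{\left(1,-4 \right)} = - 336 \frac{-4 + 1}{7 - 4} = - 336 \cdot \frac{1}{3} \left(-3\right) = \left(-336\right) \left(-1\right) = 336$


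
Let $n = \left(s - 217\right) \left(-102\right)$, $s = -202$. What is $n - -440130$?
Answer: $482868$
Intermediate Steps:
$n = 42738$ ($n = \left(-202 - 217\right) \left(-102\right) = \left(-419\right) \left(-102\right) = 42738$)
$n - -440130 = 42738 - -440130 = 42738 + 440130 = 482868$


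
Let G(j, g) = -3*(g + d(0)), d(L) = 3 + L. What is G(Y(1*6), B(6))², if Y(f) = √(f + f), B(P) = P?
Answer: 729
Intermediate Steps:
Y(f) = √2*√f (Y(f) = √(2*f) = √2*√f)
G(j, g) = -9 - 3*g (G(j, g) = -3*(g + (3 + 0)) = -3*(g + 3) = -3*(3 + g) = -9 - 3*g)
G(Y(1*6), B(6))² = (-9 - 3*6)² = (-9 - 18)² = (-27)² = 729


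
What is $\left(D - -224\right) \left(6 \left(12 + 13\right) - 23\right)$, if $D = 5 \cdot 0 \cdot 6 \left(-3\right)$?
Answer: $28448$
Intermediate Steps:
$D = 0$ ($D = 0 \cdot 6 \left(-3\right) = 0 \left(-3\right) = 0$)
$\left(D - -224\right) \left(6 \left(12 + 13\right) - 23\right) = \left(0 - -224\right) \left(6 \left(12 + 13\right) - 23\right) = \left(0 + 224\right) \left(6 \cdot 25 - 23\right) = 224 \left(150 - 23\right) = 224 \cdot 127 = 28448$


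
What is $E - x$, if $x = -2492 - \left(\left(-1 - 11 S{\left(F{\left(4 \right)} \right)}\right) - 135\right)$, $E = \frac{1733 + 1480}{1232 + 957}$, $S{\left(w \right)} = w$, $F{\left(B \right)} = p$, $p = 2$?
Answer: $\frac{5112339}{2189} \approx 2335.5$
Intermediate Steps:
$F{\left(B \right)} = 2$
$E = \frac{3213}{2189} \approx 1.4678$
$x = -2334$ ($x = -2492 - \left(\left(-1 - 22\right) - 135\right) = -2492 - \left(-23 - 135\right) = -2492 - -158 = -2492 + 158 = -2334$)
$E - x = \frac{3213}{2189} - -2334 = \frac{3213}{2189} + 2334 = \frac{5112339}{2189}$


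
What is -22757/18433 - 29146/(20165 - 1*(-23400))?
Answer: -1528656923/803033645 ≈ -1.9036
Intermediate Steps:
-22757/18433 - 29146/(20165 - 1*(-23400)) = -22757*1/18433 - 29146/(20165 + 23400) = -22757/18433 - 29146/43565 = -1528656923/803033645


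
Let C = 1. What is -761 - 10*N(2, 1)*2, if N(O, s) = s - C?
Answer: -761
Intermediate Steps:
N(O, s) = -1 + s (N(O, s) = s - 1*1 = s - 1 = -1 + s)
-761 - 10*N(2, 1)*2 = -761 - 10*(-1 + 1)*2 = -761 - 10*0*2 = -761 - 0*2 = -761 - 1*0 = -761 + 0 = -761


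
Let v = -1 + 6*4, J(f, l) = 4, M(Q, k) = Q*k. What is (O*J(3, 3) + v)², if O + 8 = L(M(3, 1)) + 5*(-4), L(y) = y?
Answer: 5929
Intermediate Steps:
O = -25 (O = -8 + (3*1 + 5*(-4)) = -8 + (3 - 20) = -8 - 17 = -25)
v = 23 (v = -1 + 24 = 23)
(O*J(3, 3) + v)² = (-25*4 + 23)² = (-100 + 23)² = (-77)² = 5929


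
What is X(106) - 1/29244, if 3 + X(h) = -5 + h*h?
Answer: 328351631/29244 ≈ 11228.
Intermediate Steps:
X(h) = -8 + h² (X(h) = -3 + (-5 + h*h) = -3 + (-5 + h²) = -8 + h²)
X(106) - 1/29244 = (-8 + 106²) - 1/29244 = (-8 + 11236) - 1*1/29244 = 11228 - 1/29244 = 328351631/29244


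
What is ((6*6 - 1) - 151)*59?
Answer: -6844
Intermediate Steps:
((6*6 - 1) - 151)*59 = ((36 - 1) - 151)*59 = (35 - 151)*59 = -116*59 = -6844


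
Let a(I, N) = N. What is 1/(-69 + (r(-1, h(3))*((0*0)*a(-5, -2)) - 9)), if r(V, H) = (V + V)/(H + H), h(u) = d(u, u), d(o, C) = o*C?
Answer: -1/78 ≈ -0.012821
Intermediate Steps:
d(o, C) = C*o
h(u) = u**2 (h(u) = u*u = u**2)
r(V, H) = V/H (r(V, H) = (2*V)/((2*H)) = (2*V)*(1/(2*H)) = V/H)
1/(-69 + (r(-1, h(3))*((0*0)*a(-5, -2)) - 9)) = 1/(-69 + ((-1/(3**2))*((0*0)*(-2)) - 9)) = 1/(-69 + ((-1/9)*(0*(-2)) - 9)) = 1/(-69 + (-1*1/9*0 - 9)) = 1/(-69 + (-1/9*0 - 9)) = 1/(-69 + (0 - 9)) = 1/(-69 - 9) = 1/(-78) = -1/78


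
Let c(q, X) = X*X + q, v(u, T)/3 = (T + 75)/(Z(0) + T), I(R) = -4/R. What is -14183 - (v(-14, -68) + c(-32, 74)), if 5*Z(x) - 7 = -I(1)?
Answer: -922454/47 ≈ -19627.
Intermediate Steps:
Z(x) = 11/5 (Z(x) = 7/5 + (-(-4)/1)/5 = 7/5 + (-(-4))/5 = 7/5 + (-1*(-4))/5 = 7/5 + (1/5)*4 = 7/5 + 4/5 = 11/5)
v(u, T) = 3*(75 + T)/(11/5 + T) (v(u, T) = 3*((T + 75)/(11/5 + T)) = 3*((75 + T)/(11/5 + T)) = 3*(75 + T)/(11/5 + T))
c(q, X) = q + X**2 (c(q, X) = X**2 + q = q + X**2)
-14183 - (v(-14, -68) + c(-32, 74)) = -14183 - (15*(75 - 68)/(11 + 5*(-68)) + (-32 + 74**2)) = -14183 - (15*7/(11 - 340) + (-32 + 5476)) = -14183 - (15*7/(-329) + 5444) = -14183 - (15*(-1/329)*7 + 5444) = -14183 - (-15/47 + 5444) = -14183 - 1*255853/47 = -14183 - 255853/47 = -922454/47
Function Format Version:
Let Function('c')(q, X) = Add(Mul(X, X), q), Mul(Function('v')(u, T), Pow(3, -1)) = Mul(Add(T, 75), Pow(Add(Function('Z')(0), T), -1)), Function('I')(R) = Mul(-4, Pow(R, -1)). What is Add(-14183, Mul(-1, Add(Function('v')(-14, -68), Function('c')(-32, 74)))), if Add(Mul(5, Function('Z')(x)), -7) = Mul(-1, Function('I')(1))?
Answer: Rational(-922454, 47) ≈ -19627.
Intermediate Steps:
Function('Z')(x) = Rational(11, 5) (Function('Z')(x) = Add(Rational(7, 5), Mul(Rational(1, 5), Mul(-1, Mul(-4, Pow(1, -1))))) = Add(Rational(7, 5), Mul(Rational(1, 5), Mul(-1, Mul(-4, 1)))) = Add(Rational(7, 5), Mul(Rational(1, 5), Mul(-1, -4))) = Add(Rational(7, 5), Mul(Rational(1, 5), 4)) = Add(Rational(7, 5), Rational(4, 5)) = Rational(11, 5))
Function('v')(u, T) = Mul(3, Pow(Add(Rational(11, 5), T), -1), Add(75, T)) (Function('v')(u, T) = Mul(3, Mul(Add(T, 75), Pow(Add(Rational(11, 5), T), -1))) = Mul(3, Mul(Add(75, T), Pow(Add(Rational(11, 5), T), -1))) = Mul(3, Mul(Pow(Add(Rational(11, 5), T), -1), Add(75, T))) = Mul(3, Pow(Add(Rational(11, 5), T), -1), Add(75, T)))
Function('c')(q, X) = Add(q, Pow(X, 2)) (Function('c')(q, X) = Add(Pow(X, 2), q) = Add(q, Pow(X, 2)))
Add(-14183, Mul(-1, Add(Function('v')(-14, -68), Function('c')(-32, 74)))) = Add(-14183, Mul(-1, Add(Mul(15, Pow(Add(11, Mul(5, -68)), -1), Add(75, -68)), Add(-32, Pow(74, 2))))) = Add(-14183, Mul(-1, Add(Mul(15, Pow(Add(11, -340), -1), 7), Add(-32, 5476)))) = Add(-14183, Mul(-1, Add(Mul(15, Pow(-329, -1), 7), 5444))) = Add(-14183, Mul(-1, Add(Mul(15, Rational(-1, 329), 7), 5444))) = Add(-14183, Mul(-1, Add(Rational(-15, 47), 5444))) = Add(-14183, Mul(-1, Rational(255853, 47))) = Add(-14183, Rational(-255853, 47)) = Rational(-922454, 47)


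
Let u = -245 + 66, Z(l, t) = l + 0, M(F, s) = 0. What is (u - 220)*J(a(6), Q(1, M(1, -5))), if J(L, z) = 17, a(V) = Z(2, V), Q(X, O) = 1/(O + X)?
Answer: -6783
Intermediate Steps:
Z(l, t) = l
a(V) = 2
u = -179
(u - 220)*J(a(6), Q(1, M(1, -5))) = (-179 - 220)*17 = -399*17 = -6783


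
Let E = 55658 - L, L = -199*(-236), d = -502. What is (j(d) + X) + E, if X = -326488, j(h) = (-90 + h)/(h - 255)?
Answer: -240569466/757 ≈ -3.1779e+5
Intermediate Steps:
j(h) = (-90 + h)/(-255 + h)
L = 46964
E = 8694 (E = 55658 - 1*46964 = 55658 - 46964 = 8694)
(j(d) + X) + E = ((-90 - 502)/(-255 - 502) - 326488) + 8694 = (-592/(-757) - 326488) + 8694 = (-1/757*(-592) - 326488) + 8694 = (592/757 - 326488) + 8694 = -247150824/757 + 8694 = -240569466/757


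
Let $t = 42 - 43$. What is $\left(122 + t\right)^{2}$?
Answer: $14641$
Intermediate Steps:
$t = -1$
$\left(122 + t\right)^{2} = \left(122 - 1\right)^{2} = 121^{2} = 14641$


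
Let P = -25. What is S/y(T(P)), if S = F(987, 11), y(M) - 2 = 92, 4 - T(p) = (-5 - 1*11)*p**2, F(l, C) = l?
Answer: 21/2 ≈ 10.500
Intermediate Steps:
T(p) = 4 + 16*p**2 (T(p) = 4 - (-5 - 1*11)*p**2 = 4 - (-5 - 11)*p**2 = 4 - (-16)*p**2 = 4 + 16*p**2)
y(M) = 94 (y(M) = 2 + 92 = 94)
S = 987
S/y(T(P)) = 987/94 = 987*(1/94) = 21/2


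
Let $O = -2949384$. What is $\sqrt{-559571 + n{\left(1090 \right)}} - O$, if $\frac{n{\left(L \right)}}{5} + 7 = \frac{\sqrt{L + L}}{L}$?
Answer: $2949384 + \frac{\sqrt{-6648678886 + 109 \sqrt{545}}}{109} \approx 2.9494 \cdot 10^{6} + 748.07 i$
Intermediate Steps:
$n{\left(L \right)} = -35 + \frac{5 \sqrt{2}}{\sqrt{L}}$ ($n{\left(L \right)} = -35 + 5 \frac{\sqrt{L + L}}{L} = -35 + 5 \frac{\sqrt{2 L}}{L} = -35 + 5 \frac{\sqrt{2} \sqrt{L}}{L} = -35 + 5 \frac{\sqrt{2}}{\sqrt{L}} = -35 + \frac{5 \sqrt{2}}{\sqrt{L}}$)
$\sqrt{-559571 + n{\left(1090 \right)}} - O = \sqrt{-559571 - \left(35 - \frac{5 \sqrt{2}}{\sqrt{1090}}\right)} - -2949384 = \sqrt{-559571 - \left(35 - 5 \sqrt{2} \frac{\sqrt{1090}}{1090}\right)} + 2949384 = \sqrt{-559571 - \left(35 - \frac{\sqrt{545}}{109}\right)} + 2949384 = \sqrt{-559606 + \frac{\sqrt{545}}{109}} + 2949384 = 2949384 + \sqrt{-559606 + \frac{\sqrt{545}}{109}}$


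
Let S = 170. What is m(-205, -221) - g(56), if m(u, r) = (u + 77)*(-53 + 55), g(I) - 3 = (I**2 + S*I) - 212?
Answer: -12703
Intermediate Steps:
g(I) = -209 + I**2 + 170*I (g(I) = 3 + ((I**2 + 170*I) - 212) = 3 + (-212 + I**2 + 170*I) = -209 + I**2 + 170*I)
m(u, r) = 154 + 2*u (m(u, r) = (77 + u)*2 = 154 + 2*u)
m(-205, -221) - g(56) = (154 + 2*(-205)) - (-209 + 56**2 + 170*56) = (154 - 410) - (-209 + 3136 + 9520) = -256 - 1*12447 = -256 - 12447 = -12703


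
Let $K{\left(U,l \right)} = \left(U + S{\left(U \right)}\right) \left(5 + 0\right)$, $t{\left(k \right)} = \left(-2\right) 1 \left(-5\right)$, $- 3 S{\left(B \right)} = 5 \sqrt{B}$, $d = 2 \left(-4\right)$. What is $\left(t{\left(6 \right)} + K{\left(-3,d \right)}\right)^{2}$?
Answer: $- \frac{550}{3} + \frac{250 i \sqrt{3}}{3} \approx -183.33 + 144.34 i$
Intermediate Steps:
$d = -8$
$S{\left(B \right)} = - \frac{5 \sqrt{B}}{3}$
$t{\left(k \right)} = 10$ ($t{\left(k \right)} = \left(-2\right) \left(-5\right) = 10$)
$K{\left(U,l \right)} = 5 U - \frac{25 \sqrt{U}}{3}$ ($K{\left(U,l \right)} = \left(U - \frac{5 \sqrt{U}}{3}\right) \left(5 + 0\right) = \left(U - \frac{5 \sqrt{U}}{3}\right) 5 = 5 U - \frac{25 \sqrt{U}}{3}$)
$\left(t{\left(6 \right)} + K{\left(-3,d \right)}\right)^{2} = \left(10 + \left(5 \left(-3\right) - \frac{25 \sqrt{-3}}{3}\right)\right)^{2} = \left(10 - \left(15 + \frac{25 i \sqrt{3}}{3}\right)\right)^{2} = \left(-5 - \frac{25 i \sqrt{3}}{3}\right)^{2}$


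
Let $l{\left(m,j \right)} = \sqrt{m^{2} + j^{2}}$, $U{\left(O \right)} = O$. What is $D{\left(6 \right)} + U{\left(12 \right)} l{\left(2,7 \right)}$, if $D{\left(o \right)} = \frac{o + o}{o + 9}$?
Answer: $\frac{4}{5} + 12 \sqrt{53} \approx 88.161$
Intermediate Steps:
$D{\left(o \right)} = \frac{2 o}{9 + o}$
$l{\left(m,j \right)} = \sqrt{j^{2} + m^{2}}$
$D{\left(6 \right)} + U{\left(12 \right)} l{\left(2,7 \right)} = 2 \cdot 6 \frac{1}{9 + 6} + 12 \sqrt{7^{2} + 2^{2}} = 2 \cdot 6 \cdot \frac{1}{15} + 12 \sqrt{49 + 4} = 2 \cdot 6 \cdot \frac{1}{15} + 12 \sqrt{53} = \frac{4}{5} + 12 \sqrt{53}$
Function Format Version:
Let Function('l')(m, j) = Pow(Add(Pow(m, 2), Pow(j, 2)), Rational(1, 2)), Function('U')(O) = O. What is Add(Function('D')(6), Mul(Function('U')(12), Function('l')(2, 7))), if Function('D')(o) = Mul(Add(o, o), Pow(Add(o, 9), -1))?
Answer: Add(Rational(4, 5), Mul(12, Pow(53, Rational(1, 2)))) ≈ 88.161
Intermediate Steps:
Function('D')(o) = Mul(2, o, Pow(Add(9, o), -1)) (Function('D')(o) = Mul(Mul(2, o), Pow(Add(9, o), -1)) = Mul(2, o, Pow(Add(9, o), -1)))
Function('l')(m, j) = Pow(Add(Pow(j, 2), Pow(m, 2)), Rational(1, 2))
Add(Function('D')(6), Mul(Function('U')(12), Function('l')(2, 7))) = Add(Mul(2, 6, Pow(Add(9, 6), -1)), Mul(12, Pow(Add(Pow(7, 2), Pow(2, 2)), Rational(1, 2)))) = Add(Mul(2, 6, Pow(15, -1)), Mul(12, Pow(Add(49, 4), Rational(1, 2)))) = Add(Mul(2, 6, Rational(1, 15)), Mul(12, Pow(53, Rational(1, 2)))) = Add(Rational(4, 5), Mul(12, Pow(53, Rational(1, 2))))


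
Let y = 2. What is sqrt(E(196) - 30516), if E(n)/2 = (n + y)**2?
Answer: 2*sqrt(11973) ≈ 218.84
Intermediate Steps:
E(n) = 2*(2 + n)**2 (E(n) = 2*(n + 2)**2 = 2*(2 + n)**2)
sqrt(E(196) - 30516) = sqrt(2*(2 + 196)**2 - 30516) = sqrt(2*198**2 - 30516) = sqrt(2*39204 - 30516) = sqrt(78408 - 30516) = sqrt(47892) = 2*sqrt(11973)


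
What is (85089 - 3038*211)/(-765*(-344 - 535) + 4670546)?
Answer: -555929/5342981 ≈ -0.10405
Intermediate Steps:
(85089 - 3038*211)/(-765*(-344 - 535) + 4670546) = (85089 - 641018)/(-765*(-879) + 4670546) = -555929/(672435 + 4670546) = -555929/5342981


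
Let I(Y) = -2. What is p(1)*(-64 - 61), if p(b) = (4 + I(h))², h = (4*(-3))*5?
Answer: -500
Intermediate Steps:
h = -60 (h = -12*5 = -60)
p(b) = 4 (p(b) = (4 - 2)² = 2² = 4)
p(1)*(-64 - 61) = 4*(-64 - 61) = 4*(-125) = -500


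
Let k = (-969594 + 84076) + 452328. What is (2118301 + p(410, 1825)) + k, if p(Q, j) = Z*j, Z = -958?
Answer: -63239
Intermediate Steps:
k = -433190 (k = -885518 + 452328 = -433190)
p(Q, j) = -958*j
(2118301 + p(410, 1825)) + k = (2118301 - 958*1825) - 433190 = (2118301 - 1748350) - 433190 = 369951 - 433190 = -63239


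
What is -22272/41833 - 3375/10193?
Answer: -368204871/426403769 ≈ -0.86351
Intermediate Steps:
-22272/41833 - 3375/10193 = -368204871/426403769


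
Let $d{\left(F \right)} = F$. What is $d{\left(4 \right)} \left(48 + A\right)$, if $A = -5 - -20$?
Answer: $252$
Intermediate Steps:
$A = 15$ ($A = -5 + 20 = 15$)
$d{\left(4 \right)} \left(48 + A\right) = 4 \left(48 + 15\right) = 4 \cdot 63 = 252$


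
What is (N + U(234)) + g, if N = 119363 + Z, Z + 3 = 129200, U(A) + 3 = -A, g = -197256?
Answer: 51067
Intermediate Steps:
U(A) = -3 - A
Z = 129197 (Z = -3 + 129200 = 129197)
N = 248560 (N = 119363 + 129197 = 248560)
(N + U(234)) + g = (248560 + (-3 - 1*234)) - 197256 = (248560 + (-3 - 234)) - 197256 = (248560 - 237) - 197256 = 248323 - 197256 = 51067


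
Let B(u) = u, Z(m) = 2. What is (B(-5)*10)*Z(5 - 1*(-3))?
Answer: -100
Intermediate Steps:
(B(-5)*10)*Z(5 - 1*(-3)) = -5*10*2 = -50*2 = -100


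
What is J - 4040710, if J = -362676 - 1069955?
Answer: -5473341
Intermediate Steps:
J = -1432631
J - 4040710 = -1432631 - 4040710 = -5473341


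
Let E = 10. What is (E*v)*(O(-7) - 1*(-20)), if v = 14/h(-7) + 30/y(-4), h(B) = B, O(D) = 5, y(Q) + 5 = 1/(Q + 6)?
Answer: -6500/3 ≈ -2166.7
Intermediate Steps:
y(Q) = -5 + 1/(6 + Q) (y(Q) = -5 + 1/(Q + 6) = -5 + 1/(6 + Q))
v = -26/3 (v = 14/(-7) + 30/(((-29 - 5*(-4))/(6 - 4))) = 14*(-1/7) + 30/(((-29 + 20)/2)) = -2 + 30/(((1/2)*(-9))) = -2 + 30/(-9/2) = -2 + 30*(-2/9) = -2 - 20/3 = -26/3 ≈ -8.6667)
(E*v)*(O(-7) - 1*(-20)) = (10*(-26/3))*(5 - 1*(-20)) = -260*(5 + 20)/3 = -260/3*25 = -6500/3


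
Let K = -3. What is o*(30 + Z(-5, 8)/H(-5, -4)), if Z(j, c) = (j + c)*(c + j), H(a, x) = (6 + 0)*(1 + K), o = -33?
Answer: -3861/4 ≈ -965.25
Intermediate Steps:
H(a, x) = -12 (H(a, x) = (6 + 0)*(1 - 3) = 6*(-2) = -12)
Z(j, c) = (c + j)² (Z(j, c) = (c + j)*(c + j) = (c + j)²)
o*(30 + Z(-5, 8)/H(-5, -4)) = -33*(30 + (8 - 5)²/(-12)) = -33*(30 + 3²*(-1/12)) = -33*(30 + 9*(-1/12)) = -33*(30 - ¾) = -33*117/4 = -3861/4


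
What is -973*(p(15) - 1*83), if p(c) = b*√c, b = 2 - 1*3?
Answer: 80759 + 973*√15 ≈ 84527.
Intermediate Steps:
b = -1 (b = 2 - 3 = -1)
p(c) = -√c
-973*(p(15) - 1*83) = -973*(-√15 - 1*83) = -973*(-√15 - 83) = -973*(-83 - √15) = 80759 + 973*√15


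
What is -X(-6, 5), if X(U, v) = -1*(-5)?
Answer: -5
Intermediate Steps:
X(U, v) = 5
-X(-6, 5) = -1*5 = -5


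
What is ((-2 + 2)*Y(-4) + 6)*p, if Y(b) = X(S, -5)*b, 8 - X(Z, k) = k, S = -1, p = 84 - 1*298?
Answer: -1284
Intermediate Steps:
p = -214 (p = 84 - 298 = -214)
X(Z, k) = 8 - k
Y(b) = 13*b (Y(b) = (8 - 1*(-5))*b = (8 + 5)*b = 13*b)
((-2 + 2)*Y(-4) + 6)*p = ((-2 + 2)*(13*(-4)) + 6)*(-214) = (0*(-52) + 6)*(-214) = (0 + 6)*(-214) = 6*(-214) = -1284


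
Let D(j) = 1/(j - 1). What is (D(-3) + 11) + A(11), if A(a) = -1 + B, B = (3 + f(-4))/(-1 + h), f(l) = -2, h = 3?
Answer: 41/4 ≈ 10.250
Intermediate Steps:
B = ½ (B = (3 - 2)/(-1 + 3) = 1/2 = 1*(½) = ½ ≈ 0.50000)
D(j) = 1/(-1 + j)
A(a) = -½ (A(a) = -1 + ½ = -½)
(D(-3) + 11) + A(11) = (1/(-1 - 3) + 11) - ½ = (1/(-4) + 11) - ½ = (-¼ + 11) - ½ = 43/4 - ½ = 41/4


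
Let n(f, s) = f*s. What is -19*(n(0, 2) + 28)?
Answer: -532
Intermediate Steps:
-19*(n(0, 2) + 28) = -19*(0*2 + 28) = -19*(0 + 28) = -19*28 = -532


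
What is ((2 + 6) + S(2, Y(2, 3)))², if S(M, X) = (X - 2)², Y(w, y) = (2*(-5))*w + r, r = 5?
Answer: 88209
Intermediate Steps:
Y(w, y) = 5 - 10*w (Y(w, y) = (2*(-5))*w + 5 = -10*w + 5 = 5 - 10*w)
S(M, X) = (-2 + X)²
((2 + 6) + S(2, Y(2, 3)))² = ((2 + 6) + (-2 + (5 - 10*2))²)² = (8 + (-2 + (5 - 20))²)² = (8 + (-2 - 15)²)² = (8 + (-17)²)² = (8 + 289)² = 297² = 88209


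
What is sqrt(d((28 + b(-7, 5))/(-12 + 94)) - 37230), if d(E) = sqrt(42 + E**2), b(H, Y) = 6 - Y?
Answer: sqrt(-250334520 + 82*sqrt(283249))/82 ≈ 192.93*I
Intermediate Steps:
sqrt(d((28 + b(-7, 5))/(-12 + 94)) - 37230) = sqrt(sqrt(42 + ((28 + (6 - 1*5))/(-12 + 94))**2) - 37230) = sqrt(sqrt(42 + ((28 + (6 - 5))/82)**2) - 37230) = sqrt(sqrt(42 + ((28 + 1)*(1/82))**2) - 37230) = sqrt(sqrt(42 + (29*(1/82))**2) - 37230) = sqrt(sqrt(42 + (29/82)**2) - 37230) = sqrt(sqrt(42 + 841/6724) - 37230) = sqrt(sqrt(283249/6724) - 37230) = sqrt(sqrt(283249)/82 - 37230) = sqrt(-37230 + sqrt(283249)/82)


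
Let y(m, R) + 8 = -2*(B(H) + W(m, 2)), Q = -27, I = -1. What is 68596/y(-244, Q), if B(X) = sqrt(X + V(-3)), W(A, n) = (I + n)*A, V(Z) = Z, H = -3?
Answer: 1371920/9601 + 17149*I*sqrt(6)/28803 ≈ 142.89 + 1.4584*I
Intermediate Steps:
W(A, n) = A*(-1 + n) (W(A, n) = (-1 + n)*A = A*(-1 + n))
B(X) = sqrt(-3 + X) (B(X) = sqrt(X - 3) = sqrt(-3 + X))
y(m, R) = -8 - 2*m - 2*I*sqrt(6) (y(m, R) = -8 - 2*(sqrt(-3 - 3) + m*(-1 + 2)) = -8 - 2*(sqrt(-6) + m*1) = -8 - 2*(I*sqrt(6) + m) = -8 - 2*(m + I*sqrt(6)) = -8 + (-2*m - 2*I*sqrt(6)) = -8 - 2*m - 2*I*sqrt(6))
68596/y(-244, Q) = 68596/(-8 - 2*(-244) - 2*I*sqrt(6)) = 68596/(-8 + 488 - 2*I*sqrt(6)) = 68596/(480 - 2*I*sqrt(6))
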